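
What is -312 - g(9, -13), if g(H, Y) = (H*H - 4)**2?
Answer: -6241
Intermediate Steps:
g(H, Y) = (-4 + H**2)**2 (g(H, Y) = (H**2 - 4)**2 = (-4 + H**2)**2)
-312 - g(9, -13) = -312 - (-4 + 9**2)**2 = -312 - (-4 + 81)**2 = -312 - 1*77**2 = -312 - 1*5929 = -312 - 5929 = -6241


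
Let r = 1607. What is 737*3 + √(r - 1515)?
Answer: 2211 + 2*√23 ≈ 2220.6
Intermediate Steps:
737*3 + √(r - 1515) = 737*3 + √(1607 - 1515) = 2211 + √92 = 2211 + 2*√23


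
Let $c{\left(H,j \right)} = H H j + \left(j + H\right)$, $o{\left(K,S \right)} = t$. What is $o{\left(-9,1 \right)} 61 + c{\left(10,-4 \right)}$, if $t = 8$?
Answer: $94$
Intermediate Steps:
$o{\left(K,S \right)} = 8$
$c{\left(H,j \right)} = H + j + j H^{2}$ ($c{\left(H,j \right)} = H^{2} j + \left(H + j\right) = j H^{2} + \left(H + j\right) = H + j + j H^{2}$)
$o{\left(-9,1 \right)} 61 + c{\left(10,-4 \right)} = 8 \cdot 61 - \left(-6 + 400\right) = 488 - 394 = 94$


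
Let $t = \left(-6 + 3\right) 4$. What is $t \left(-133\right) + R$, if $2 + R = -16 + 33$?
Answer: $1611$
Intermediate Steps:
$t = -12$ ($t = \left(-3\right) 4 = -12$)
$R = 15$ ($R = -2 + \left(-16 + 33\right) = -2 + 17 = 15$)
$t \left(-133\right) + R = \left(-12\right) \left(-133\right) + 15 = 1596 + 15 = 1611$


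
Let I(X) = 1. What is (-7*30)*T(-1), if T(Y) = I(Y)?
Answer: -210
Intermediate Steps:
T(Y) = 1
(-7*30)*T(-1) = -7*30*1 = -210*1 = -210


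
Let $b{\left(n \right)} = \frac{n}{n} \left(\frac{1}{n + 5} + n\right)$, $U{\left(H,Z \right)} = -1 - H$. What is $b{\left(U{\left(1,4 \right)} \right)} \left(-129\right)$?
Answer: $215$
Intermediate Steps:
$b{\left(n \right)} = n + \frac{1}{5 + n}$ ($b{\left(n \right)} = 1 \left(\frac{1}{5 + n} + n\right) = 1 \left(n + \frac{1}{5 + n}\right) = n + \frac{1}{5 + n}$)
$b{\left(U{\left(1,4 \right)} \right)} \left(-129\right) = \frac{1 + \left(-1 - 1\right)^{2} + 5 \left(-1 - 1\right)}{5 - 2} \left(-129\right) = \frac{1 + \left(-2\right)^{2} + 5 \left(-2\right)}{5 - 2} \left(-129\right) = \frac{1 + 4 - 10}{3} \left(-129\right) = \frac{1}{3} \left(-5\right) \left(-129\right) = \left(- \frac{5}{3}\right) \left(-129\right) = 215$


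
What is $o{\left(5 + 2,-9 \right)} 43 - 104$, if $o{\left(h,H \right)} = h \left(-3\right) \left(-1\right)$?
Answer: $799$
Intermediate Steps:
$o{\left(h,H \right)} = 3 h$ ($o{\left(h,H \right)} = - 3 h \left(-1\right) = 3 h$)
$o{\left(5 + 2,-9 \right)} 43 - 104 = 3 \left(5 + 2\right) 43 - 104 = 3 \cdot 7 \cdot 43 - 104 = 21 \cdot 43 - 104 = 903 - 104 = 799$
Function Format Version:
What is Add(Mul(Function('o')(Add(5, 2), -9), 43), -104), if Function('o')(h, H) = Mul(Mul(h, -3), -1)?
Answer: 799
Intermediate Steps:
Function('o')(h, H) = Mul(3, h) (Function('o')(h, H) = Mul(Mul(-3, h), -1) = Mul(3, h))
Add(Mul(Function('o')(Add(5, 2), -9), 43), -104) = Add(Mul(Mul(3, Add(5, 2)), 43), -104) = Add(Mul(Mul(3, 7), 43), -104) = Add(Mul(21, 43), -104) = Add(903, -104) = 799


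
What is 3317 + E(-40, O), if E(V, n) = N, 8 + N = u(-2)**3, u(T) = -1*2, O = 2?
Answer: 3301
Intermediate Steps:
u(T) = -2
N = -16 (N = -8 + (-2)**3 = -8 - 8 = -16)
E(V, n) = -16
3317 + E(-40, O) = 3317 - 16 = 3301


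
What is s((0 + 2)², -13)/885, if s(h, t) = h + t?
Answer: -3/295 ≈ -0.010169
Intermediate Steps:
s((0 + 2)², -13)/885 = ((0 + 2)² - 13)/885 = (2² - 13)*(1/885) = (4 - 13)*(1/885) = -9*1/885 = -3/295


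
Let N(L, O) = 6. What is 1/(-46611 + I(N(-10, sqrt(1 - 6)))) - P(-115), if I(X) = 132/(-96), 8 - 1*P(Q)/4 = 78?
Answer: 104411712/372899 ≈ 280.00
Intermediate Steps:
P(Q) = -280 (P(Q) = 32 - 4*78 = 32 - 312 = -280)
I(X) = -11/8 (I(X) = 132*(-1/96) = -11/8)
1/(-46611 + I(N(-10, sqrt(1 - 6)))) - P(-115) = 1/(-46611 - 11/8) - 1*(-280) = 1/(-372899/8) + 280 = -8/372899 + 280 = 104411712/372899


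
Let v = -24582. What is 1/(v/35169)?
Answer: -11723/8194 ≈ -1.4307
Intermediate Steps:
1/(v/35169) = 1/(-24582/35169) = 1/(-24582*1/35169) = 1/(-8194/11723) = -11723/8194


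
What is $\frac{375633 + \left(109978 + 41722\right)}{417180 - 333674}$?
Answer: $\frac{527333}{83506} \approx 6.3149$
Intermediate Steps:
$\frac{375633 + \left(109978 + 41722\right)}{417180 - 333674} = \frac{375633 + 151700}{83506} = 527333 \cdot \frac{1}{83506} = \frac{527333}{83506}$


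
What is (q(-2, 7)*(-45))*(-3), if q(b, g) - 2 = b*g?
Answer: -1620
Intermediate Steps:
q(b, g) = 2 + b*g
(q(-2, 7)*(-45))*(-3) = ((2 - 2*7)*(-45))*(-3) = ((2 - 14)*(-45))*(-3) = -12*(-45)*(-3) = 540*(-3) = -1620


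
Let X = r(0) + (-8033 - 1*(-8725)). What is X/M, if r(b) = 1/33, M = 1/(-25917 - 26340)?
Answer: -397797703/11 ≈ -3.6163e+7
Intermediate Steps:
M = -1/52257 (M = 1/(-52257) = -1/52257 ≈ -1.9136e-5)
r(b) = 1/33
X = 22837/33 (X = 1/33 + (-8033 - 1*(-8725)) = 1/33 + (-8033 + 8725) = 1/33 + 692 = 22837/33 ≈ 692.03)
X/M = 22837/(33*(-1/52257)) = (22837/33)*(-52257) = -397797703/11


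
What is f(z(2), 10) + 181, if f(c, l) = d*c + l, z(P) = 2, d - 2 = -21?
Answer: 153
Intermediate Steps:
d = -19 (d = 2 - 21 = -19)
f(c, l) = l - 19*c (f(c, l) = -19*c + l = l - 19*c)
f(z(2), 10) + 181 = (10 - 19*2) + 181 = (10 - 38) + 181 = -28 + 181 = 153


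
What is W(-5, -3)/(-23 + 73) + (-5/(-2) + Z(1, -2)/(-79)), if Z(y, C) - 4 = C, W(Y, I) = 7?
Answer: 5164/1975 ≈ 2.6147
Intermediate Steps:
Z(y, C) = 4 + C
W(-5, -3)/(-23 + 73) + (-5/(-2) + Z(1, -2)/(-79)) = 7/(-23 + 73) + (-5/(-2) + (4 - 2)/(-79)) = 7/50 + (-5*(-½) + 2*(-1/79)) = (1/50)*7 + (5/2 - 2/79) = 7/50 + 391/158 = 5164/1975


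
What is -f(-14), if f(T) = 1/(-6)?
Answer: 1/6 ≈ 0.16667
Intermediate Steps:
f(T) = -1/6
-f(-14) = -1*(-1/6) = 1/6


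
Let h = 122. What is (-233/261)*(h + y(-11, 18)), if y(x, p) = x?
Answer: -8621/87 ≈ -99.092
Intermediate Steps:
(-233/261)*(h + y(-11, 18)) = (-233/261)*(122 - 11) = -233*1/261*111 = -233/261*111 = -8621/87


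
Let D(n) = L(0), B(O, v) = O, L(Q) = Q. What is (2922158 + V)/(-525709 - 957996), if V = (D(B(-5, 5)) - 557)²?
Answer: -3232407/1483705 ≈ -2.1786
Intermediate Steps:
D(n) = 0
V = 310249 (V = (0 - 557)² = (-557)² = 310249)
(2922158 + V)/(-525709 - 957996) = (2922158 + 310249)/(-525709 - 957996) = 3232407/(-1483705) = 3232407*(-1/1483705) = -3232407/1483705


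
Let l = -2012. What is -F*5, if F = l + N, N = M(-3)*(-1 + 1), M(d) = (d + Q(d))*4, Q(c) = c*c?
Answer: 10060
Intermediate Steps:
Q(c) = c²
M(d) = 4*d + 4*d² (M(d) = (d + d²)*4 = 4*d + 4*d²)
N = 0 (N = (4*(-3)*(1 - 3))*(-1 + 1) = (4*(-3)*(-2))*0 = 24*0 = 0)
F = -2012 (F = -2012 + 0 = -2012)
-F*5 = -1*(-2012)*5 = 2012*5 = 10060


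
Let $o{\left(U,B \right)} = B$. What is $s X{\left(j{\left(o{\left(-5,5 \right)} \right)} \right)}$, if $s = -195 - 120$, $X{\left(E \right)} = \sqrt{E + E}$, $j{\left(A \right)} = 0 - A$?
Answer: $- 315 i \sqrt{10} \approx - 996.12 i$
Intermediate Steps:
$j{\left(A \right)} = - A$
$X{\left(E \right)} = \sqrt{2} \sqrt{E}$ ($X{\left(E \right)} = \sqrt{2 E} = \sqrt{2} \sqrt{E}$)
$s = -315$ ($s = -195 - 120 = -315$)
$s X{\left(j{\left(o{\left(-5,5 \right)} \right)} \right)} = - 315 \sqrt{2} \sqrt{\left(-1\right) 5} = - 315 \sqrt{2} \sqrt{-5} = - 315 \sqrt{2} i \sqrt{5} = - 315 i \sqrt{10}$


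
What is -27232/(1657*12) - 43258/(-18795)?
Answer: 9675462/10381105 ≈ 0.93203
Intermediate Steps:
-27232/(1657*12) - 43258/(-18795) = -27232/19884 - 43258*(-1/18795) = -27232*1/19884 + 43258/18795 = -6808/4971 + 43258/18795 = 9675462/10381105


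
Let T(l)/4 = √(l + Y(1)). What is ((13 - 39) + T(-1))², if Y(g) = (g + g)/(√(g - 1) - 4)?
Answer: 652 - 104*I*√6 ≈ 652.0 - 254.75*I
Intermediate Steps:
Y(g) = 2*g/(-4 + √(-1 + g)) (Y(g) = (2*g)/(√(-1 + g) - 4) = (2*g)/(-4 + √(-1 + g)) = 2*g/(-4 + √(-1 + g)))
T(l) = 4*√(-½ + l) (T(l) = 4*√(l + 2*1/(-4 + √(-1 + 1))) = 4*√(l + 2*1/(-4 + √0)) = 4*√(l + 2*1/(-4 + 0)) = 4*√(l + 2*1/(-4)) = 4*√(l + 2*1*(-¼)) = 4*√(l - ½) = 4*√(-½ + l))
((13 - 39) + T(-1))² = ((13 - 39) + 2*√(-2 + 4*(-1)))² = (-26 + 2*√(-2 - 4))² = (-26 + 2*√(-6))² = (-26 + 2*(I*√6))² = (-26 + 2*I*√6)²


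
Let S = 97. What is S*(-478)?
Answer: -46366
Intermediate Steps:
S*(-478) = 97*(-478) = -46366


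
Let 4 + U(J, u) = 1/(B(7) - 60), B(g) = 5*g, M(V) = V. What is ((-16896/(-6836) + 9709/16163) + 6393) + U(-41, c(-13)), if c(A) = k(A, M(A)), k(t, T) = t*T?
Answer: 630586931619/98652025 ≈ 6392.0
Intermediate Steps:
k(t, T) = T*t
c(A) = A**2 (c(A) = A*A = A**2)
U(J, u) = -101/25 (U(J, u) = -4 + 1/(5*7 - 60) = -4 + 1/(35 - 60) = -4 + 1/(-25) = -4 - 1/25 = -101/25)
((-16896/(-6836) + 9709/16163) + 6393) + U(-41, c(-13)) = ((-16896/(-6836) + 9709/16163) + 6393) - 101/25 = ((-16896*(-1/6836) + 9709*(1/16163)) + 6393) - 101/25 = ((4224/1709 + 1387/2309) + 6393) - 101/25 = (12123599/3946081 + 6393) - 101/25 = 25239419432/3946081 - 101/25 = 630586931619/98652025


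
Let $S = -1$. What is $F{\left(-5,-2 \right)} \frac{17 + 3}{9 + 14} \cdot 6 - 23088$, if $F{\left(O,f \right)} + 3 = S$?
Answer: $- \frac{531504}{23} \approx -23109.0$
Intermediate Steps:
$F{\left(O,f \right)} = -4$ ($F{\left(O,f \right)} = -3 - 1 = -4$)
$F{\left(-5,-2 \right)} \frac{17 + 3}{9 + 14} \cdot 6 - 23088 = - 4 \frac{17 + 3}{9 + 14} \cdot 6 - 23088 = - 4 \cdot \frac{20}{23} \cdot 6 - 23088 = - 4 \cdot 20 \cdot \frac{1}{23} \cdot 6 - 23088 = \left(-4\right) \frac{20}{23} \cdot 6 - 23088 = \left(- \frac{80}{23}\right) 6 - 23088 = - \frac{480}{23} - 23088 = - \frac{531504}{23}$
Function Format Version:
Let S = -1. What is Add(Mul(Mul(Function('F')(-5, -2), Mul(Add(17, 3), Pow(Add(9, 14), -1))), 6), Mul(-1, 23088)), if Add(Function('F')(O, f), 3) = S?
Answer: Rational(-531504, 23) ≈ -23109.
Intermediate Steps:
Function('F')(O, f) = -4 (Function('F')(O, f) = Add(-3, -1) = -4)
Add(Mul(Mul(Function('F')(-5, -2), Mul(Add(17, 3), Pow(Add(9, 14), -1))), 6), Mul(-1, 23088)) = Add(Mul(Mul(-4, Mul(Add(17, 3), Pow(Add(9, 14), -1))), 6), Mul(-1, 23088)) = Add(Mul(Mul(-4, Mul(20, Pow(23, -1))), 6), -23088) = Add(Mul(Mul(-4, Mul(20, Rational(1, 23))), 6), -23088) = Add(Mul(Mul(-4, Rational(20, 23)), 6), -23088) = Add(Mul(Rational(-80, 23), 6), -23088) = Add(Rational(-480, 23), -23088) = Rational(-531504, 23)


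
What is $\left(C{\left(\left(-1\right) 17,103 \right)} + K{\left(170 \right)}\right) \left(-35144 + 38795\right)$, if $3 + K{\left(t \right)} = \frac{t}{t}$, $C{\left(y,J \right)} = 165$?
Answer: $595113$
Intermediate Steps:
$K{\left(t \right)} = -2$ ($K{\left(t \right)} = -3 + \frac{t}{t} = -3 + 1 = -2$)
$\left(C{\left(\left(-1\right) 17,103 \right)} + K{\left(170 \right)}\right) \left(-35144 + 38795\right) = \left(165 - 2\right) \left(-35144 + 38795\right) = 163 \cdot 3651 = 595113$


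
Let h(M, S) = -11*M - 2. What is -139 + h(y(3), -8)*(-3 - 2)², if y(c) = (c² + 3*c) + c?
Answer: -5964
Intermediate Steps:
y(c) = c² + 4*c
h(M, S) = -2 - 11*M
-139 + h(y(3), -8)*(-3 - 2)² = -139 + (-2 - 33*(4 + 3))*(-3 - 2)² = -139 + (-2 - 33*7)*(-5)² = -139 + (-2 - 11*21)*25 = -139 + (-2 - 231)*25 = -139 - 233*25 = -139 - 5825 = -5964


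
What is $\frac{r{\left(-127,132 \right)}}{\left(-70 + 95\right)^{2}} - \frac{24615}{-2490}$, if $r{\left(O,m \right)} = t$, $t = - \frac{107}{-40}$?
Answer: $\frac{20521381}{2075000} \approx 9.8898$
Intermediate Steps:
$t = \frac{107}{40}$ ($t = \left(-107\right) \left(- \frac{1}{40}\right) = \frac{107}{40} \approx 2.675$)
$r{\left(O,m \right)} = \frac{107}{40}$
$\frac{r{\left(-127,132 \right)}}{\left(-70 + 95\right)^{2}} - \frac{24615}{-2490} = \frac{107}{40 \left(-70 + 95\right)^{2}} - \frac{24615}{-2490} = \frac{107}{40 \cdot 25^{2}} - - \frac{1641}{166} = \frac{107}{40 \cdot 625} + \frac{1641}{166} = \frac{107}{40} \cdot \frac{1}{625} + \frac{1641}{166} = \frac{107}{25000} + \frac{1641}{166} = \frac{20521381}{2075000}$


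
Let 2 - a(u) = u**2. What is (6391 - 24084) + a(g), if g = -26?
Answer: -18367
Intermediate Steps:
a(u) = 2 - u**2
(6391 - 24084) + a(g) = (6391 - 24084) + (2 - 1*(-26)**2) = -17693 + (2 - 1*676) = -17693 + (2 - 676) = -17693 - 674 = -18367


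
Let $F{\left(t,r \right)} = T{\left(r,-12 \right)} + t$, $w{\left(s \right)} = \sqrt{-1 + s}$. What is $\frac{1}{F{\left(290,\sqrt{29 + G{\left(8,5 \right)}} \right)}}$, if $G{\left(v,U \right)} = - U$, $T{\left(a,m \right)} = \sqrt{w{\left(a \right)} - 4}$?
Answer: $\frac{1}{290 + i \sqrt{4 - \sqrt{-1 + 2 \sqrt{6}}}} \approx 0.0034482 - 1.692 \cdot 10^{-5} i$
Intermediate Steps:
$T{\left(a,m \right)} = \sqrt{-4 + \sqrt{-1 + a}}$ ($T{\left(a,m \right)} = \sqrt{\sqrt{-1 + a} - 4} = \sqrt{-4 + \sqrt{-1 + a}}$)
$F{\left(t,r \right)} = t + \sqrt{-4 + \sqrt{-1 + r}}$ ($F{\left(t,r \right)} = \sqrt{-4 + \sqrt{-1 + r}} + t = t + \sqrt{-4 + \sqrt{-1 + r}}$)
$\frac{1}{F{\left(290,\sqrt{29 + G{\left(8,5 \right)}} \right)}} = \frac{1}{290 + \sqrt{-4 + \sqrt{-1 + \sqrt{29 - 5}}}} = \frac{1}{290 + \sqrt{-4 + \sqrt{-1 + \sqrt{24}}}} = \frac{1}{290 + \sqrt{-4 + \sqrt{-1 + 2 \sqrt{6}}}}$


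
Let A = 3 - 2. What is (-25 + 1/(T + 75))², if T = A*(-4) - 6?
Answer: 2637376/4225 ≈ 624.23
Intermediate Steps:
A = 1
T = -10 (T = 1*(-4) - 6 = -4 - 6 = -10)
(-25 + 1/(T + 75))² = (-25 + 1/(-10 + 75))² = (-25 + 1/65)² = (-1624/65)² = 2637376/4225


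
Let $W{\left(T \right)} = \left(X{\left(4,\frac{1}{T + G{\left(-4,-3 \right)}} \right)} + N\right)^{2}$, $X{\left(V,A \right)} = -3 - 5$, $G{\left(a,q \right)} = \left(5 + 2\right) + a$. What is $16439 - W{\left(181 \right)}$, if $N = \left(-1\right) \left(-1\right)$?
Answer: $16390$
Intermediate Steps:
$G{\left(a,q \right)} = 7 + a$
$X{\left(V,A \right)} = -8$ ($X{\left(V,A \right)} = -3 - 5 = -8$)
$N = 1$
$W{\left(T \right)} = 49$ ($W{\left(T \right)} = \left(-8 + 1\right)^{2} = \left(-7\right)^{2} = 49$)
$16439 - W{\left(181 \right)} = 16439 - 49 = 16390$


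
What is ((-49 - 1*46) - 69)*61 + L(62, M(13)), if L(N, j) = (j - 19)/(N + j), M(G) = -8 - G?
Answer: -410204/41 ≈ -10005.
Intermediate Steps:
L(N, j) = (-19 + j)/(N + j)
((-49 - 1*46) - 69)*61 + L(62, M(13)) = ((-49 - 1*46) - 69)*61 + (-19 + (-8 - 1*13))/(62 + (-8 - 1*13)) = ((-49 - 46) - 69)*61 + (-19 + (-8 - 13))/(62 + (-8 - 13)) = (-95 - 69)*61 + (-19 - 21)/(62 - 21) = -164*61 - 40/41 = -10004 + (1/41)*(-40) = -10004 - 40/41 = -410204/41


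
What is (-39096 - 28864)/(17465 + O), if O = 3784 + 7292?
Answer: -67960/28541 ≈ -2.3811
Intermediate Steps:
O = 11076
(-39096 - 28864)/(17465 + O) = (-39096 - 28864)/(17465 + 11076) = -67960/28541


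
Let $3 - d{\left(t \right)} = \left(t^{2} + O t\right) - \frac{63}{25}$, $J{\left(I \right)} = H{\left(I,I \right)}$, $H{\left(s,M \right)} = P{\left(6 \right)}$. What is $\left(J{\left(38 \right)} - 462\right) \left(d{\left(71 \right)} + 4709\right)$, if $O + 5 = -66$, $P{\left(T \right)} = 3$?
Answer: $- \frac{54099117}{25} \approx -2.164 \cdot 10^{6}$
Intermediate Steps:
$H{\left(s,M \right)} = 3$
$J{\left(I \right)} = 3$
$O = -71$ ($O = -5 - 66 = -71$)
$d{\left(t \right)} = \frac{138}{25} - t^{2} + 71 t$ ($d{\left(t \right)} = 3 - \left(\left(t^{2} - 71 t\right) - \frac{63}{25}\right) = 3 - \left(- \frac{63}{25} + t^{2} - 71 t\right) = 3 + \left(\frac{63}{25} - t^{2} + 71 t\right) = \frac{138}{25} - t^{2} + 71 t$)
$\left(J{\left(38 \right)} - 462\right) \left(d{\left(71 \right)} + 4709\right) = \left(3 - 462\right) \left(\left(\frac{138}{25} - 71^{2} + 71 \cdot 71\right) + 4709\right) = - 459 \left(\left(\frac{138}{25} - 5041 + 5041\right) + 4709\right) = - 459 \left(\frac{138}{25} + 4709\right) = \left(-459\right) \frac{117863}{25} = - \frac{54099117}{25}$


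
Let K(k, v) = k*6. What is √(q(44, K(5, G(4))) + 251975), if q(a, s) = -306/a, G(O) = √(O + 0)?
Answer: √121952534/22 ≈ 501.96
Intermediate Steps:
G(O) = √O
K(k, v) = 6*k
√(q(44, K(5, G(4))) + 251975) = √(-306/44 + 251975) = √(-306*1/44 + 251975) = √(-153/22 + 251975) = √(5543297/22) = √121952534/22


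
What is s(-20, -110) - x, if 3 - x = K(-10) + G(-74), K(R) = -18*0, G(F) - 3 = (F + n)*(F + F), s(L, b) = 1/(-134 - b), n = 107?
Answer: -117217/24 ≈ -4884.0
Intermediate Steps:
G(F) = 3 + 2*F*(107 + F) (G(F) = 3 + (F + 107)*(F + F) = 3 + (107 + F)*(2*F) = 3 + 2*F*(107 + F))
K(R) = 0
x = 4884 (x = 3 - (0 + (3 + 2*(-74)² + 214*(-74))) = 3 - (0 + (3 + 2*5476 - 15836)) = 3 - (0 + (3 + 10952 - 15836)) = 3 - (0 - 4881) = 3 - 1*(-4881) = 3 + 4881 = 4884)
s(-20, -110) - x = -1/(134 - 110) - 1*4884 = -1/24 - 4884 = -117217/24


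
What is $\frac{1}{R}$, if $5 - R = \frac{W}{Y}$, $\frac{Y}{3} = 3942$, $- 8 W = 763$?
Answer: $\frac{94608}{473803} \approx 0.19968$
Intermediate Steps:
$W = - \frac{763}{8}$ ($W = \left(- \frac{1}{8}\right) 763 = - \frac{763}{8} \approx -95.375$)
$Y = 11826$ ($Y = 3 \cdot 3942 = 11826$)
$R = \frac{473803}{94608}$ ($R = 5 - - \frac{763}{8 \cdot 11826} = 5 - \left(- \frac{763}{8}\right) \frac{1}{11826} = 5 - - \frac{763}{94608} = 5 + \frac{763}{94608} = \frac{473803}{94608} \approx 5.0081$)
$\frac{1}{R} = \frac{1}{\frac{473803}{94608}} = \frac{94608}{473803}$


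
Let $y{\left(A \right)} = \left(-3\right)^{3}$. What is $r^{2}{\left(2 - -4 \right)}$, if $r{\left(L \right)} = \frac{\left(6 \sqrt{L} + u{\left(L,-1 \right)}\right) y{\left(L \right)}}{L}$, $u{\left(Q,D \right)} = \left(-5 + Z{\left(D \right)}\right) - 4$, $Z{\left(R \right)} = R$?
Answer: $6399 - 2430 \sqrt{6} \approx 446.74$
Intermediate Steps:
$y{\left(A \right)} = -27$
$u{\left(Q,D \right)} = -9 + D$ ($u{\left(Q,D \right)} = \left(-5 + D\right) - 4 = -9 + D$)
$r{\left(L \right)} = \frac{270 - 162 \sqrt{L}}{L}$ ($r{\left(L \right)} = \frac{\left(6 \sqrt{L} - 10\right) \left(-27\right)}{L} = \frac{\left(-10 + 6 \sqrt{L}\right) \left(-27\right)}{L} = \frac{270 - 162 \sqrt{L}}{L}$)
$r^{2}{\left(2 - -4 \right)} = \left(- \frac{162}{\sqrt{2 - -4}} + \frac{270}{2 - -4}\right)^{2} = \left(- \frac{162}{\sqrt{2 + 4}} + \frac{270}{2 + 4}\right)^{2} = \left(- \frac{162}{\sqrt{6}} + \frac{270}{6}\right)^{2} = \left(- 162 \frac{\sqrt{6}}{6} + 270 \cdot \frac{1}{6}\right)^{2} = \left(- 27 \sqrt{6} + 45\right)^{2} = \left(45 - 27 \sqrt{6}\right)^{2}$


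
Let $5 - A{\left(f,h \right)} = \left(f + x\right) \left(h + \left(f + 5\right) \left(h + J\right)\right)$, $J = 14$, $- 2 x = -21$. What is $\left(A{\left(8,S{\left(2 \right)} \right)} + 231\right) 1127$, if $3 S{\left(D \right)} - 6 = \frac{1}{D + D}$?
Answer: $- \frac{49640969}{12} \approx -4.1367 \cdot 10^{6}$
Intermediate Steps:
$x = \frac{21}{2}$ ($x = \left(- \frac{1}{2}\right) \left(-21\right) = \frac{21}{2} \approx 10.5$)
$S{\left(D \right)} = 2 + \frac{1}{6 D}$ ($S{\left(D \right)} = 2 + \frac{1}{3 \left(D + D\right)} = 2 + \frac{1}{3 \cdot 2 D} = 2 + \frac{\frac{1}{2} \frac{1}{D}}{3} = 2 + \frac{1}{6 D}$)
$A{\left(f,h \right)} = 5 - \left(\frac{21}{2} + f\right) \left(h + \left(5 + f\right) \left(14 + h\right)\right)$ ($A{\left(f,h \right)} = 5 - \left(f + \frac{21}{2}\right) \left(h + \left(f + 5\right) \left(h + 14\right)\right) = 5 - \left(\frac{21}{2} + f\right) \left(h + \left(5 + f\right) \left(14 + h\right)\right)$)
$\left(A{\left(8,S{\left(2 \right)} \right)} + 231\right) 1127 = \left(\left(-730 - 1736 - 63 \left(2 + \frac{1}{6 \cdot 2}\right) - 14 \cdot 8^{2} - \left(2 + \frac{1}{6 \cdot 2}\right) 8^{2} - 132 \left(2 + \frac{1}{6 \cdot 2}\right)\right) + 231\right) 1127 = \left(\left(-730 - 1736 - 63 \left(2 + \frac{1}{6} \cdot \frac{1}{2}\right) - 896 - \left(2 + \frac{1}{6} \cdot \frac{1}{2}\right) 64 - 132 \left(2 + \frac{1}{6} \cdot \frac{1}{2}\right)\right) + 231\right) 1127 = \left(\left(-730 - 1736 - 63 \left(2 + \frac{1}{12}\right) - 896 - \left(2 + \frac{1}{12}\right) 64 - 132 \left(2 + \frac{1}{12}\right)\right) + 231\right) 1127 = \left(\left(-730 - 1736 - \frac{525}{4} - 896 - \frac{25}{12} \cdot 64 - 132 \cdot \frac{25}{12}\right) + 231\right) 1127 = \left(\left(-730 - 1736 - \frac{525}{4} - 896 - \frac{400}{3} - 275\right) + 231\right) 1127 = \left(- \frac{46819}{12} + 231\right) 1127 = \left(- \frac{44047}{12}\right) 1127 = - \frac{49640969}{12}$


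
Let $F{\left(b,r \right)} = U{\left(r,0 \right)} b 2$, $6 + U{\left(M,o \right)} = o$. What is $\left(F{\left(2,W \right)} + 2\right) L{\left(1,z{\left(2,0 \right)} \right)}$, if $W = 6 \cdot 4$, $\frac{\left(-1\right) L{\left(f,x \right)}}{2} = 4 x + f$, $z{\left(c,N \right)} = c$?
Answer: $396$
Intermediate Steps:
$L{\left(f,x \right)} = - 8 x - 2 f$ ($L{\left(f,x \right)} = - 2 \left(4 x + f\right) = - 2 \left(f + 4 x\right) = - 8 x - 2 f$)
$U{\left(M,o \right)} = -6 + o$
$W = 24$
$F{\left(b,r \right)} = - 12 b$ ($F{\left(b,r \right)} = \left(-6 + 0\right) b 2 = - 6 b 2 = - 12 b$)
$\left(F{\left(2,W \right)} + 2\right) L{\left(1,z{\left(2,0 \right)} \right)} = \left(\left(-12\right) 2 + 2\right) \left(\left(-8\right) 2 - 2\right) = \left(-24 + 2\right) \left(-16 - 2\right) = \left(-22\right) \left(-18\right) = 396$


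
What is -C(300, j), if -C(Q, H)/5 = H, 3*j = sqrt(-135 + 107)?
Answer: 10*I*sqrt(7)/3 ≈ 8.8192*I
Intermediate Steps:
j = 2*I*sqrt(7)/3 (j = sqrt(-135 + 107)/3 = sqrt(-28)/3 = (2*I*sqrt(7))/3 = 2*I*sqrt(7)/3 ≈ 1.7638*I)
C(Q, H) = -5*H
-C(300, j) = -(-5)*2*I*sqrt(7)/3 = -(-10)*I*sqrt(7)/3 = 10*I*sqrt(7)/3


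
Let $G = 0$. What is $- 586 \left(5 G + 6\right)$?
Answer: $-3516$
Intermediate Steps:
$- 586 \left(5 G + 6\right) = - 586 \left(5 \cdot 0 + 6\right) = - 586 \left(0 + 6\right) = \left(-586\right) 6 = -3516$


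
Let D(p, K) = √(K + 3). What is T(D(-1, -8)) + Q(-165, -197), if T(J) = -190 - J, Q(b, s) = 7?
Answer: -183 - I*√5 ≈ -183.0 - 2.2361*I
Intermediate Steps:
D(p, K) = √(3 + K)
T(D(-1, -8)) + Q(-165, -197) = (-190 - √(3 - 8)) + 7 = (-190 - √(-5)) + 7 = (-190 - I*√5) + 7 = -183 - I*√5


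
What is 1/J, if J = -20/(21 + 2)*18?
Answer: -23/360 ≈ -0.063889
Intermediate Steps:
J = -360/23 (J = -20/23*18 = -360/23 ≈ -15.652)
1/J = 1/(-360/23) = -23/360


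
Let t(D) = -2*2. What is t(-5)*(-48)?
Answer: 192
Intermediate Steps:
t(D) = -4
t(-5)*(-48) = -4*(-48) = 192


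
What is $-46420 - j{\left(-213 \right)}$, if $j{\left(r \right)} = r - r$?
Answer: $-46420$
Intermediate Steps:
$j{\left(r \right)} = 0$
$-46420 - j{\left(-213 \right)} = -46420 - 0 = -46420 + 0 = -46420$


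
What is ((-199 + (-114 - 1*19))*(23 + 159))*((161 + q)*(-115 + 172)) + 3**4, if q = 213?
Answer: -1288118751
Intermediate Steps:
((-199 + (-114 - 1*19))*(23 + 159))*((161 + q)*(-115 + 172)) + 3**4 = ((-199 + (-114 - 1*19))*(23 + 159))*((161 + 213)*(-115 + 172)) + 3**4 = ((-199 + (-114 - 19))*182)*(374*57) + 81 = ((-199 - 133)*182)*21318 + 81 = -332*182*21318 + 81 = -60424*21318 + 81 = -1288118832 + 81 = -1288118751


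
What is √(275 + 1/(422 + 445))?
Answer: √715278/51 ≈ 16.583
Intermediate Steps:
√(275 + 1/(422 + 445)) = √(275 + 1/867) = √(238426/867) = √715278/51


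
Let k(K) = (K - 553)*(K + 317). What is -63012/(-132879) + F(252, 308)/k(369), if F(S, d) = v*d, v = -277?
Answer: 229646803/199672844 ≈ 1.1501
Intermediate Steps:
k(K) = (-553 + K)*(317 + K)
F(S, d) = -277*d
-63012/(-132879) + F(252, 308)/k(369) = -63012/(-132879) + (-277*308)/(-175301 + 369**2 - 236*369) = -63012*(-1/132879) - 85316/(-175301 + 136161 - 87084) = 21004/44293 - 85316/(-126224) = 21004/44293 - 85316*(-1/126224) = 21004/44293 + 3047/4508 = 229646803/199672844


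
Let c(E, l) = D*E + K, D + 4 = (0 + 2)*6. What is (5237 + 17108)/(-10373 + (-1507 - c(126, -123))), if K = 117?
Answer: -4469/2601 ≈ -1.7182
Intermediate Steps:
D = 8 (D = -4 + (0 + 2)*6 = -4 + 2*6 = -4 + 12 = 8)
c(E, l) = 117 + 8*E (c(E, l) = 8*E + 117 = 117 + 8*E)
(5237 + 17108)/(-10373 + (-1507 - c(126, -123))) = (5237 + 17108)/(-10373 + (-1507 - (117 + 8*126))) = 22345/(-10373 + (-1507 - (117 + 1008))) = 22345/(-10373 + (-1507 - 1*1125)) = 22345/(-10373 + (-1507 - 1125)) = 22345/(-10373 - 2632) = 22345/(-13005) = 22345*(-1/13005) = -4469/2601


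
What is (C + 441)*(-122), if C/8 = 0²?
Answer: -53802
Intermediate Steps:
C = 0 (C = 8*0² = 8*0 = 0)
(C + 441)*(-122) = (0 + 441)*(-122) = 441*(-122) = -53802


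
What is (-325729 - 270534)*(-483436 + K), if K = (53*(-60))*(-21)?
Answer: 248436556528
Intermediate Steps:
K = 66780 (K = -3180*(-21) = 66780)
(-325729 - 270534)*(-483436 + K) = (-325729 - 270534)*(-483436 + 66780) = -596263*(-416656) = 248436556528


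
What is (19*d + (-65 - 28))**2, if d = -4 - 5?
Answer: 69696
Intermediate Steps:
d = -9
(19*d + (-65 - 28))**2 = (19*(-9) + (-65 - 28))**2 = (-171 - 93)**2 = (-264)**2 = 69696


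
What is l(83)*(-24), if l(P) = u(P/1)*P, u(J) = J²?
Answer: -13722888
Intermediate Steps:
l(P) = P³ (l(P) = (P/1)²*P = (P*1)²*P = P²*P = P³)
l(83)*(-24) = 83³*(-24) = 571787*(-24) = -13722888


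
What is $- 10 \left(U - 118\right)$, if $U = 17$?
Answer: $1010$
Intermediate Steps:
$- 10 \left(U - 118\right) = - 10 \left(17 - 118\right) = \left(-10\right) \left(-101\right) = 1010$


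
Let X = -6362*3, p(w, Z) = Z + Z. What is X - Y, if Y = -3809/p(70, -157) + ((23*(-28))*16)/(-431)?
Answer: -2587861859/135334 ≈ -19122.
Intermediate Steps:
p(w, Z) = 2*Z
X = -19086
Y = 4877135/135334 (Y = -3809/(2*(-157)) + ((23*(-28))*16)/(-431) = -3809/(-314) - 644*16*(-1/431) = -3809*(-1/314) - 10304*(-1/431) = 3809/314 + 10304/431 = 4877135/135334 ≈ 36.038)
X - Y = -19086 - 1*4877135/135334 = -19086 - 4877135/135334 = -2587861859/135334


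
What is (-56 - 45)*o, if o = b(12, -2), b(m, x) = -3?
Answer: 303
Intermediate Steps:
o = -3
(-56 - 45)*o = (-56 - 45)*(-3) = -101*(-3) = 303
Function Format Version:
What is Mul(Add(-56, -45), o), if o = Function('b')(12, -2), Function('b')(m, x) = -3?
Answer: 303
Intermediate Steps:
o = -3
Mul(Add(-56, -45), o) = Mul(Add(-56, -45), -3) = Mul(-101, -3) = 303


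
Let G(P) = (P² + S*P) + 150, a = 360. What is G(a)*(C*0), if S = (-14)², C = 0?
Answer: 0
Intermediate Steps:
S = 196
G(P) = 150 + P² + 196*P (G(P) = (P² + 196*P) + 150 = 150 + P² + 196*P)
G(a)*(C*0) = (150 + 360² + 196*360)*(0*0) = (150 + 129600 + 70560)*0 = 200310*0 = 0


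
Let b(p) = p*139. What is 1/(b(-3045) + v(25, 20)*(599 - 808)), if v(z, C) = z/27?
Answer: -27/11433110 ≈ -2.3616e-6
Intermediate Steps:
v(z, C) = z/27 (v(z, C) = z*(1/27) = z/27)
b(p) = 139*p
1/(b(-3045) + v(25, 20)*(599 - 808)) = 1/(139*(-3045) + ((1/27)*25)*(599 - 808)) = 1/(-423255 + (25/27)*(-209)) = 1/(-423255 - 5225/27) = 1/(-11433110/27) = -27/11433110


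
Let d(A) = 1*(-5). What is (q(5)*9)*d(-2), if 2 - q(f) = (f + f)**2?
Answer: 4410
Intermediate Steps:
d(A) = -5
q(f) = 2 - 4*f**2 (q(f) = 2 - (f + f)**2 = 2 - (2*f)**2 = 2 - 4*f**2)
(q(5)*9)*d(-2) = ((2 - 4*5**2)*9)*(-5) = ((2 - 4*25)*9)*(-5) = ((2 - 100)*9)*(-5) = -98*9*(-5) = -882*(-5) = 4410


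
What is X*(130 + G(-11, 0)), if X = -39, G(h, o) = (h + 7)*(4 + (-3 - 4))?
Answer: -5538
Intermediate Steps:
G(h, o) = -21 - 3*h (G(h, o) = (7 + h)*(4 - 7) = (7 + h)*(-3) = -21 - 3*h)
X*(130 + G(-11, 0)) = -39*(130 + (-21 - 3*(-11))) = -39*(130 + (-21 + 33)) = -39*(130 + 12) = -39*142 = -5538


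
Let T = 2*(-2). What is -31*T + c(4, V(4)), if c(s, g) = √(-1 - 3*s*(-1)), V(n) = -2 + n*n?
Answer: 124 + √11 ≈ 127.32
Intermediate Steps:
V(n) = -2 + n²
c(s, g) = √(-1 + 3*s)
T = -4
-31*T + c(4, V(4)) = -31*(-4) + √(-1 + 3*4) = 124 + √(-1 + 12) = 124 + √11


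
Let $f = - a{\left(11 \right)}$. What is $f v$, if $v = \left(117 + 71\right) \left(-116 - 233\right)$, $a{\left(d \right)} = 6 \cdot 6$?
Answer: $2362032$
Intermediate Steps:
$a{\left(d \right)} = 36$
$v = -65612$ ($v = 188 \left(-349\right) = -65612$)
$f = -36$ ($f = \left(-1\right) 36 = -36$)
$f v = \left(-36\right) \left(-65612\right) = 2362032$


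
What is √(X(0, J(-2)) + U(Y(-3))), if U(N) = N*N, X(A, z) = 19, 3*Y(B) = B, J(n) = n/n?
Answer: 2*√5 ≈ 4.4721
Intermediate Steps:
J(n) = 1
Y(B) = B/3
U(N) = N²
√(X(0, J(-2)) + U(Y(-3))) = √(19 + ((⅓)*(-3))²) = √(19 + (-1)²) = √(19 + 1) = √20 = 2*√5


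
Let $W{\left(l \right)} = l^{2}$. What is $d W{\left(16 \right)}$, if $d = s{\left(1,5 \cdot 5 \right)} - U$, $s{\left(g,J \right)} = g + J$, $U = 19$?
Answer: $1792$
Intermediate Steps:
$s{\left(g,J \right)} = J + g$
$d = 7$ ($d = \left(5 \cdot 5 + 1\right) - 19 = \left(25 + 1\right) - 19 = 26 - 19 = 7$)
$d W{\left(16 \right)} = 7 \cdot 16^{2} = 7 \cdot 256 = 1792$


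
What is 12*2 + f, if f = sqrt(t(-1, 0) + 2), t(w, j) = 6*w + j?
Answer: 24 + 2*I ≈ 24.0 + 2.0*I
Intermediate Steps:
t(w, j) = j + 6*w
f = 2*I (f = sqrt((0 + 6*(-1)) + 2) = sqrt((0 - 6) + 2) = sqrt(-6 + 2) = sqrt(-4) = 2*I ≈ 2.0*I)
12*2 + f = 12*2 + 2*I = 24 + 2*I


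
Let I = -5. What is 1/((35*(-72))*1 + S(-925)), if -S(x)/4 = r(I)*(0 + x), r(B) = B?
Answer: -1/21020 ≈ -4.7574e-5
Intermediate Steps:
S(x) = 20*x (S(x) = -(-20)*(0 + x) = -(-20)*x = 20*x)
1/((35*(-72))*1 + S(-925)) = 1/((35*(-72))*1 + 20*(-925)) = 1/(-2520*1 - 18500) = 1/(-2520 - 18500) = 1/(-21020) = -1/21020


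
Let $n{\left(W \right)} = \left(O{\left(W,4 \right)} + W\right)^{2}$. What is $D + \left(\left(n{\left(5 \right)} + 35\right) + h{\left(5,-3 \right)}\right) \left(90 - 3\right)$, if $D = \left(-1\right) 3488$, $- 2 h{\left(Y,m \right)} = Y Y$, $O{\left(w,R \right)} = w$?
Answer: $\frac{14339}{2} \approx 7169.5$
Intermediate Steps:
$n{\left(W \right)} = 4 W^{2}$ ($n{\left(W \right)} = \left(W + W\right)^{2} = \left(2 W\right)^{2} = 4 W^{2}$)
$h{\left(Y,m \right)} = - \frac{Y^{2}}{2}$ ($h{\left(Y,m \right)} = - \frac{Y Y}{2} = - \frac{Y^{2}}{2}$)
$D = -3488$
$D + \left(\left(n{\left(5 \right)} + 35\right) + h{\left(5,-3 \right)}\right) \left(90 - 3\right) = -3488 + \left(\left(4 \cdot 5^{2} + 35\right) - \frac{5^{2}}{2}\right) \left(90 - 3\right) = -3488 + \left(\left(4 \cdot 25 + 35\right) - \frac{25}{2}\right) 87 = -3488 + \left(\left(100 + 35\right) - \frac{25}{2}\right) 87 = -3488 + \left(135 - \frac{25}{2}\right) 87 = -3488 + \frac{245}{2} \cdot 87 = -3488 + \frac{21315}{2} = \frac{14339}{2}$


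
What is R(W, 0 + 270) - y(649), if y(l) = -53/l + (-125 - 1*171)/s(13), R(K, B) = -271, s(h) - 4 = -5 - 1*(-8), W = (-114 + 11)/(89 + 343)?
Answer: -1038678/4543 ≈ -228.63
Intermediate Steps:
W = -103/432 ≈ -0.23843
s(h) = 7 (s(h) = 4 + (-5 - 1*(-8)) = 4 + (-5 + 8) = 4 + 3 = 7)
y(l) = -296/7 - 53/l (y(l) = -53/l + (-125 - 1*171)/7 = -53/l + (-125 - 171)*(1/7) = -53/l - 296*1/7 = -53/l - 296/7 = -296/7 - 53/l)
R(W, 0 + 270) - y(649) = -271 - (-296/7 - 53/649) = -271 - 1*(-192475/4543) = -271 + 192475/4543 = -1038678/4543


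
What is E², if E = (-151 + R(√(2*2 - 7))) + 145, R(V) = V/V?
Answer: 25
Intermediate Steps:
R(V) = 1
E = -5 (E = (-151 + 1) + 145 = -150 + 145 = -5)
E² = (-5)² = 25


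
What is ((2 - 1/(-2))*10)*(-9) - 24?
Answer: -249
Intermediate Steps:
((2 - 1/(-2))*10)*(-9) - 24 = ((2 - 1*(-½))*10)*(-9) - 24 = ((2 + ½)*10)*(-9) - 24 = ((5/2)*10)*(-9) - 24 = 25*(-9) - 24 = -225 - 24 = -249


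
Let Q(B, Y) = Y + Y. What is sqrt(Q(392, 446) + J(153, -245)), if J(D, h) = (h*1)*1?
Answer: sqrt(647) ≈ 25.436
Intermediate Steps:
J(D, h) = h (J(D, h) = h*1 = h)
Q(B, Y) = 2*Y
sqrt(Q(392, 446) + J(153, -245)) = sqrt(2*446 - 245) = sqrt(892 - 245) = sqrt(647)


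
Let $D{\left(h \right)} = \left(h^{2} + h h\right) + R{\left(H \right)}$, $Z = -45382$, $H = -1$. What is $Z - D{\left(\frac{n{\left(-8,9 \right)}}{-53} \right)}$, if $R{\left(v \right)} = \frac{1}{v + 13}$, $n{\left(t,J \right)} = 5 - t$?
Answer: $- \frac{1529743321}{33708} \approx -45382.0$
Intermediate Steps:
$R{\left(v \right)} = \frac{1}{13 + v}$
$D{\left(h \right)} = \frac{1}{12} + 2 h^{2}$ ($D{\left(h \right)} = \left(h^{2} + h h\right) + \frac{1}{13 - 1} = \left(h^{2} + h^{2}\right) + \frac{1}{12} = 2 h^{2} + \frac{1}{12} = \frac{1}{12} + 2 h^{2}$)
$Z - D{\left(\frac{n{\left(-8,9 \right)}}{-53} \right)} = -45382 - \left(\frac{1}{12} + 2 \left(\frac{5 - -8}{-53}\right)^{2}\right) = -45382 - \left(\frac{1}{12} + 2 \left(\left(5 + 8\right) \left(- \frac{1}{53}\right)\right)^{2}\right) = -45382 - \left(\frac{1}{12} + 2 \left(13 \left(- \frac{1}{53}\right)\right)^{2}\right) = -45382 - \left(\frac{1}{12} + 2 \left(- \frac{13}{53}\right)^{2}\right) = -45382 - \left(\frac{1}{12} + 2 \cdot \frac{169}{2809}\right) = -45382 - \left(\frac{1}{12} + \frac{338}{2809}\right) = -45382 - \frac{6865}{33708} = - \frac{1529743321}{33708}$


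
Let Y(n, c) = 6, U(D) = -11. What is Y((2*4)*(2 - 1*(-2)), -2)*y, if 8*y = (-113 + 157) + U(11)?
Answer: 99/4 ≈ 24.750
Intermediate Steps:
y = 33/8 (y = ((-113 + 157) - 11)/8 = (44 - 11)/8 = (⅛)*33 = 33/8 ≈ 4.1250)
Y((2*4)*(2 - 1*(-2)), -2)*y = 6*(33/8) = 99/4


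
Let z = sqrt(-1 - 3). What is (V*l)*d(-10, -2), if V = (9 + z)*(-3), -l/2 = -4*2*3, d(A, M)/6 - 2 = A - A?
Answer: -15552 - 3456*I ≈ -15552.0 - 3456.0*I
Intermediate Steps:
d(A, M) = 12 (d(A, M) = 12 + 6*(A - A) = 12 + 6*0 = 12 + 0 = 12)
z = 2*I (z = sqrt(-4) = 2*I ≈ 2.0*I)
l = 48 (l = -2*(-4*2)*3 = -(-16)*3 = -2*(-24) = 48)
V = -27 - 6*I (V = (9 + 2*I)*(-3) = -27 - 6*I ≈ -27.0 - 6.0*I)
(V*l)*d(-10, -2) = ((-27 - 6*I)*48)*12 = (-1296 - 288*I)*12 = -15552 - 3456*I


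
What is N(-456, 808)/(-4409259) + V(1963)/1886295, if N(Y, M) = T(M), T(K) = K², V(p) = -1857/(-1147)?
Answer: -470838514473799/3179928732199845 ≈ -0.14807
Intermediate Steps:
V(p) = 1857/1147 (V(p) = -1857*(-1/1147) = 1857/1147)
N(Y, M) = M²
N(-456, 808)/(-4409259) + V(1963)/1886295 = 808²/(-4409259) + (1857/1147)/1886295 = 652864*(-1/4409259) + (1857/1147)*(1/1886295) = -652864/4409259 + 619/721193455 = -470838514473799/3179928732199845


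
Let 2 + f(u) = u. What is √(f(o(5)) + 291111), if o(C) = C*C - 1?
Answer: √291133 ≈ 539.57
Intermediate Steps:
o(C) = -1 + C² (o(C) = C² - 1 = -1 + C²)
f(u) = -2 + u
√(f(o(5)) + 291111) = √((-2 + (-1 + 5²)) + 291111) = √((-2 + (-1 + 25)) + 291111) = √((-2 + 24) + 291111) = √(22 + 291111) = √291133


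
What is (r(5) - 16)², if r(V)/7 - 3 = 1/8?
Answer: 2209/64 ≈ 34.516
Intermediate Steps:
r(V) = 175/8 (r(V) = 21 + 7/8 = 175/8)
(r(5) - 16)² = (175/8 - 16)² = (47/8)² = 2209/64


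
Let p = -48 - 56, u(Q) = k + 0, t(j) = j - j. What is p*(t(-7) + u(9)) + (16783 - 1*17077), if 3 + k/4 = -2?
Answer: 1786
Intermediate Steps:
k = -20 (k = -12 + 4*(-2) = -12 - 8 = -20)
t(j) = 0
u(Q) = -20 (u(Q) = -20 + 0 = -20)
p = -104
p*(t(-7) + u(9)) + (16783 - 1*17077) = -104*(0 - 20) + (16783 - 1*17077) = -104*(-20) + (16783 - 17077) = 2080 - 294 = 1786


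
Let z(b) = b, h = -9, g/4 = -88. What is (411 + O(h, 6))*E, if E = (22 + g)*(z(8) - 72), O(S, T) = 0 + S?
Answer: 8490240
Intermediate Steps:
g = -352 (g = 4*(-88) = -352)
O(S, T) = S
E = 21120 (E = (22 - 352)*(8 - 72) = -330*(-64) = 21120)
(411 + O(h, 6))*E = (411 - 9)*21120 = 402*21120 = 8490240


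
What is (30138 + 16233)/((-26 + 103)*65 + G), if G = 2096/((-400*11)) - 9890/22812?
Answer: 145449597150/15696079189 ≈ 9.2666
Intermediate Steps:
G = -2854061/3136650 (G = 2096/(-4400) - 9890*1/22812 = 2096*(-1/4400) - 4945/11406 = -131/275 - 4945/11406 = -2854061/3136650 ≈ -0.90991)
(30138 + 16233)/((-26 + 103)*65 + G) = (30138 + 16233)/((-26 + 103)*65 - 2854061/3136650) = 46371/(77*65 - 2854061/3136650) = 46371/(5005 - 2854061/3136650) = 46371/(15696079189/3136650) = 46371*(3136650/15696079189) = 145449597150/15696079189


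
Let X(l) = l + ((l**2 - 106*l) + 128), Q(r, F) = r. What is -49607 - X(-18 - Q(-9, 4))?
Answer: -50761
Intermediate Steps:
X(l) = 128 + l**2 - 105*l (X(l) = l + (128 + l**2 - 106*l) = 128 + l**2 - 105*l)
-49607 - X(-18 - Q(-9, 4)) = -49607 - (128 + (-18 - 1*(-9))**2 - 105*(-18 - 1*(-9))) = -49607 - (128 + (-18 + 9)**2 - 105*(-18 + 9)) = -49607 - (128 + (-9)**2 - 105*(-9)) = -49607 - (128 + 81 + 945) = -49607 - 1*1154 = -49607 - 1154 = -50761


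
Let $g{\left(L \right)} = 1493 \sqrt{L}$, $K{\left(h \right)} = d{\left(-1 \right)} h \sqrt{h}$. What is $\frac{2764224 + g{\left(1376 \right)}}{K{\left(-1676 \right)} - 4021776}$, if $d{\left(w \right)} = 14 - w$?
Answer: $- \frac{19300503024}{29920046951} - \frac{41697997 \sqrt{86}}{29920046951} + \frac{3127835 i \sqrt{36034}}{179520281706} + \frac{241293720 i \sqrt{419}}{29920046951} \approx -0.65799 + 0.16839 i$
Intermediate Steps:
$K{\left(h \right)} = 15 h^{\frac{3}{2}}$ ($K{\left(h \right)} = \left(14 - -1\right) h \sqrt{h} = \left(14 + 1\right) h \sqrt{h} = 15 h \sqrt{h} = 15 h^{\frac{3}{2}}$)
$\frac{2764224 + g{\left(1376 \right)}}{K{\left(-1676 \right)} - 4021776} = \frac{2764224 + 1493 \sqrt{1376}}{15 \left(-1676\right)^{\frac{3}{2}} - 4021776} = \frac{2764224 + 1493 \cdot 4 \sqrt{86}}{15 \left(- 3352 i \sqrt{419}\right) - 4021776} = \frac{2764224 + 5972 \sqrt{86}}{- 50280 i \sqrt{419} - 4021776} = \frac{2764224 + 5972 \sqrt{86}}{-4021776 - 50280 i \sqrt{419}}$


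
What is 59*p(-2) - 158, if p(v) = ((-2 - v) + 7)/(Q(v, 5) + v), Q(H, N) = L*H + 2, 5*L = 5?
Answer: -729/2 ≈ -364.50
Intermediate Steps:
L = 1 (L = (1/5)*5 = 1)
Q(H, N) = 2 + H (Q(H, N) = 1*H + 2 = H + 2 = 2 + H)
p(v) = (5 - v)/(2 + 2*v) (p(v) = ((-2 - v) + 7)/((2 + v) + v) = (5 - v)/(2 + 2*v))
59*p(-2) - 158 = 59*((5 - 1*(-2))/(2*(1 - 2))) - 158 = 59*((1/2)*(5 + 2)/(-1)) - 158 = 59*((1/2)*(-1)*7) - 158 = 59*(-7/2) - 158 = -413/2 - 158 = -729/2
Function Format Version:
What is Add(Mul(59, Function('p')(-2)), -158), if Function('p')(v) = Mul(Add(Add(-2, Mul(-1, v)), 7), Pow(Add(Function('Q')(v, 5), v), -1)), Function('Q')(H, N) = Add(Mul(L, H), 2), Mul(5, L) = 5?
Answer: Rational(-729, 2) ≈ -364.50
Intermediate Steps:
L = 1 (L = Mul(Rational(1, 5), 5) = 1)
Function('Q')(H, N) = Add(2, H) (Function('Q')(H, N) = Add(Mul(1, H), 2) = Add(H, 2) = Add(2, H))
Function('p')(v) = Mul(Pow(Add(2, Mul(2, v)), -1), Add(5, Mul(-1, v))) (Function('p')(v) = Mul(Add(Add(-2, Mul(-1, v)), 7), Pow(Add(Add(2, v), v), -1)) = Mul(Add(5, Mul(-1, v)), Pow(Add(2, Mul(2, v)), -1)) = Mul(Pow(Add(2, Mul(2, v)), -1), Add(5, Mul(-1, v))))
Add(Mul(59, Function('p')(-2)), -158) = Add(Mul(59, Mul(Rational(1, 2), Pow(Add(1, -2), -1), Add(5, Mul(-1, -2)))), -158) = Add(Mul(59, Mul(Rational(1, 2), Pow(-1, -1), Add(5, 2))), -158) = Add(Mul(59, Mul(Rational(1, 2), -1, 7)), -158) = Add(Mul(59, Rational(-7, 2)), -158) = Add(Rational(-413, 2), -158) = Rational(-729, 2)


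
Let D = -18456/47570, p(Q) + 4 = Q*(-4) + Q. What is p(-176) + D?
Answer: 12454112/23785 ≈ 523.61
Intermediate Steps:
p(Q) = -4 - 3*Q (p(Q) = -4 + (Q*(-4) + Q) = -4 + (-4*Q + Q) = -4 - 3*Q)
D = -9228/23785 (D = -18456*1/47570 = -9228/23785 ≈ -0.38798)
p(-176) + D = (-4 - 3*(-176)) - 9228/23785 = (-4 + 528) - 9228/23785 = 524 - 9228/23785 = 12454112/23785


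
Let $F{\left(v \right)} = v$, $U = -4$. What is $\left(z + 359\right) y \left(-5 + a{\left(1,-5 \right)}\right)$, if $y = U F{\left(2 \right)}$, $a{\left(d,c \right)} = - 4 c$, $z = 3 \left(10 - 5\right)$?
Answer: $-44880$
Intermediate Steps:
$z = 15$ ($z = 3 \cdot 5 = 15$)
$y = -8$ ($y = \left(-4\right) 2 = -8$)
$\left(z + 359\right) y \left(-5 + a{\left(1,-5 \right)}\right) = \left(15 + 359\right) \left(- 8 \left(-5 - -20\right)\right) = 374 \left(- 8 \left(-5 + 20\right)\right) = 374 \left(\left(-8\right) 15\right) = 374 \left(-120\right) = -44880$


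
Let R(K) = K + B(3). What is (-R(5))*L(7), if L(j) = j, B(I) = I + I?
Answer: -77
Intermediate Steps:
B(I) = 2*I
R(K) = 6 + K (R(K) = K + 2*3 = K + 6 = 6 + K)
(-R(5))*L(7) = -(6 + 5)*7 = -1*11*7 = -11*7 = -77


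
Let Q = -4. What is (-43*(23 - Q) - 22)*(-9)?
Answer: 10647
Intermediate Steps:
(-43*(23 - Q) - 22)*(-9) = (-43*(23 - 1*(-4)) - 22)*(-9) = (-43*(23 + 4) - 22)*(-9) = (-43*27 - 22)*(-9) = (-1161 - 22)*(-9) = -1183*(-9) = 10647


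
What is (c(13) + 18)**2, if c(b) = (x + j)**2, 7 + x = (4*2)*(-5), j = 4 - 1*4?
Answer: 4959529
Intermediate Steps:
j = 0 (j = 4 - 4 = 0)
x = -47 (x = -7 + (4*2)*(-5) = -7 + 8*(-5) = -7 - 40 = -47)
c(b) = 2209 (c(b) = (-47 + 0)**2 = (-47)**2 = 2209)
(c(13) + 18)**2 = (2209 + 18)**2 = 2227**2 = 4959529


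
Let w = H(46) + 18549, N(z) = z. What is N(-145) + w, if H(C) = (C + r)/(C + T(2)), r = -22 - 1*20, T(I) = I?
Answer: 220849/12 ≈ 18404.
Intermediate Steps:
r = -42 (r = -22 - 20 = -42)
H(C) = (-42 + C)/(2 + C) (H(C) = (C - 42)/(C + 2) = (-42 + C)/(2 + C))
w = 222589/12 (w = (-42 + 46)/(2 + 46) + 18549 = 4/48 + 18549 = (1/48)*4 + 18549 = 1/12 + 18549 = 222589/12 ≈ 18549.)
N(-145) + w = -145 + 222589/12 = 220849/12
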